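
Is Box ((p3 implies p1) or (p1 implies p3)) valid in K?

Tableau for the negation not Box ((p3 implies p1) or (p1 implies p3)):
1. not Box ((p3 implies p1) or (p1 implies p3)), 0
2. not ((p3 implies p1) or (p1 implies p3)), 1
3. not (p3 implies p1), 1
4. not (p1 implies p3), 1
5. p3, 1
6. not p1, 1
7. p1, 1
8. not p3, 1
Accessibility: 0R1
Branch closes: p1 and not p1 both at 1.
All branches of the negation close; one closing branch shown above.

Valid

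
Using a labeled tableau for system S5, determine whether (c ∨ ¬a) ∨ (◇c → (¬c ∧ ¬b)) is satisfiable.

Satisfiable (open branch found)

1. (c ∨ ¬a) ∨ (◇c → (¬c ∧ ¬b)), u
2. ◇c → (¬c ∧ ¬b), u
3. ¬c ∧ ¬b, u
4. ¬c, u
5. ¬b, u
Accessibility: uRu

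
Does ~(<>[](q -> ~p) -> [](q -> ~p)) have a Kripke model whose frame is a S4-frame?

1. ~(<>[](q -> ~p) -> [](q -> ~p)), u
2. <>[](q -> ~p), u   [~->-rule on 1]
3. ~[](q -> ~p), u   [~->-rule on 1]
4. [](q -> ~p), v   [<>-rule on 2: fresh world v, uRv]
5. q -> ~p, v   [[]-rule on 4 via vRv]
6. ~p, v   [->-rule on 5 (branches; this branch)]
7. ~(q -> ~p), w   [~[]-rule on 3: fresh world w, uRw]
8. q, w   [~->-rule on 7]
9. p, w   [~->-rule on 7]
Accessibility: uRu, uRv, uRw, vRv, wRw

Satisfiable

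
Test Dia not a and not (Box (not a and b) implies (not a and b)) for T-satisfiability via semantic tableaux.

1. Dia not a and not (Box (not a and b) implies (not a and b)), w0
2. Dia not a, w0
3. not (Box (not a and b) implies (not a and b)), w0
4. Box (not a and b), w0
5. not (not a and b), w0
6. not a and b, w0
7. not a, w0
8. b, w0
9. not b, w0
Accessibility: w0Rw0
Branch closes: b and not b both at w0.
(One branch shown.) All branches close.

No, unsatisfiable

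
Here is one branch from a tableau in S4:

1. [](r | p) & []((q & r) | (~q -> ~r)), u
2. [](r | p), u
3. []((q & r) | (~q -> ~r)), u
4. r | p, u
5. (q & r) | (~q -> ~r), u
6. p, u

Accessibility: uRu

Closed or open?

Not closed

No atom appears with both signs at the same world.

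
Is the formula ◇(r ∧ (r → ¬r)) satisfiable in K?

Unsatisfiable

1. ◇(r ∧ (r → ¬r)), u
2. r ∧ (r → ¬r), v
3. r, v
4. r → ¬r, v
5. ¬r, v
Accessibility: uRv
Branch closes: r and ¬r both at v.
All branches of the tableau close; one closing branch shown above.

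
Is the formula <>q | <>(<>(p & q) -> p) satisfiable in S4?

Satisfiable (open branch found)

1. <>q | <>(<>(p & q) -> p), w0
2. <>(<>(p & q) -> p), w0   [|-rule on 1 (branches; this branch)]
3. <>(p & q) -> p, w1   [<>-rule on 2: fresh world w1, w0Rw1]
4. p, w1   [->-rule on 3 (branches; this branch)]
Accessibility: w0Rw0, w0Rw1, w1Rw1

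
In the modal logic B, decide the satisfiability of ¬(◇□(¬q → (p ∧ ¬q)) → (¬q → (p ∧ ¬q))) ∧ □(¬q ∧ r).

1. ¬(◇□(¬q → (p ∧ ¬q)) → (¬q → (p ∧ ¬q))) ∧ □(¬q ∧ r), u
2. ¬(◇□(¬q → (p ∧ ¬q)) → (¬q → (p ∧ ¬q))), u   [∧-rule on 1]
3. □(¬q ∧ r), u   [∧-rule on 1]
4. ◇□(¬q → (p ∧ ¬q)), u   [¬→-rule on 2]
5. ¬(¬q → (p ∧ ¬q)), u   [¬→-rule on 2]
6. ¬q, u   [¬→-rule on 5]
7. ¬(p ∧ ¬q), u   [¬→-rule on 5]
8. ¬q ∧ r, u   [□-rule on 3 via uRu]
9. r, u   [∧-rule on 8]
10. ¬p, u   [¬∧-rule on 7 (branches; this branch)]
11. □(¬q → (p ∧ ¬q)), v   [◇-rule on 4: fresh world v, uRv]
12. ¬q ∧ r, v   [□-rule on 3 via uRv]
13. ¬q, v   [∧-rule on 12]
14. r, v   [∧-rule on 12]
15. ¬q → (p ∧ ¬q), u   [□-rule on 11 via vRu]
16. ¬q → (p ∧ ¬q), v   [□-rule on 11 via vRv]
17. p ∧ ¬q, u   [→-rule on 15 (branches; this branch)]
18. p, u   [∧-rule on 17]
Accessibility: uRu, uRv, vRu, vRv
Branch closes: p and ¬p both at u.
All branches of the tableau close; one closing branch shown above.

Unsatisfiable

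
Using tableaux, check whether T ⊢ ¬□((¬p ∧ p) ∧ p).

Yes, valid

Tableau for the negation □((¬p ∧ p) ∧ p):
1. □((¬p ∧ p) ∧ p), u
2. (¬p ∧ p) ∧ p, u   [□-rule on 1 via uRu]
3. ¬p ∧ p, u   [∧-rule on 2]
4. p, u   [∧-rule on 2]
5. ¬p, u   [∧-rule on 3]
Accessibility: uRu
Branch closes: p and ¬p both at u.
Every branch of the negation's tableau closes; the branch above is one of them.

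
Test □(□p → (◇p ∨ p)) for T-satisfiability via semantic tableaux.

Satisfiable

1. □(□p → (◇p ∨ p)), u
2. □p → (◇p ∨ p), u
3. ◇p ∨ p, u
4. p, u
Accessibility: uRu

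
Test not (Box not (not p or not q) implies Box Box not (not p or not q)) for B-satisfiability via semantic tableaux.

1. not (Box not (not p or not q) implies Box Box not (not p or not q)), w0
2. Box not (not p or not q), w0
3. not Box Box not (not p or not q), w0
4. not (not p or not q), w0
5. p, w0
6. q, w0
7. not Box not (not p or not q), w1
8. not (not p or not q), w1
9. p, w1
10. q, w1
11. not p or not q, w2
12. not q, w2
Accessibility: w0Rw0, w0Rw1, w1Rw0, w1Rw1, w1Rw2, w2Rw1, w2Rw2

Satisfiable (open branch found)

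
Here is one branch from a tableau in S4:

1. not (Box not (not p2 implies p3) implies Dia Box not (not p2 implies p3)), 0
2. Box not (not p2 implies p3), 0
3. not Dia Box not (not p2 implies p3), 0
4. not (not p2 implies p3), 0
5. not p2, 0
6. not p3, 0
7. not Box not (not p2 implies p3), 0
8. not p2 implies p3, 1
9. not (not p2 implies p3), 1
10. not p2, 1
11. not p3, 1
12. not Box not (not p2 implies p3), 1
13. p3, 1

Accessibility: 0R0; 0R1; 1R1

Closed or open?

Both p3 and not p3 appear at 1.

Yes, closed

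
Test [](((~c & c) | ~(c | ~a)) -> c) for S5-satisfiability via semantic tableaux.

1. [](((~c & c) | ~(c | ~a)) -> c), u
2. ((~c & c) | ~(c | ~a)) -> c, u
3. c, u
Accessibility: uRu

Satisfiable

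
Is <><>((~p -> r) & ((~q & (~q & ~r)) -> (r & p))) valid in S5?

No, not valid

Tableau for the negation ~<><>((~p -> r) & ((~q & (~q & ~r)) -> (r & p))):
1. ~<><>((~p -> r) & ((~q & (~q & ~r)) -> (r & p))), u
2. ~<>((~p -> r) & ((~q & (~q & ~r)) -> (r & p))), u   [~<>-rule on 1 via uRu]
3. ~((~p -> r) & ((~q & (~q & ~r)) -> (r & p))), u   [~<>-rule on 2 via uRu]
4. ~((~q & (~q & ~r)) -> (r & p)), u   [~&-rule on 3 (branches; this branch)]
5. ~q & (~q & ~r), u   [~->-rule on 4]
6. ~(r & p), u   [~->-rule on 4]
7. ~q, u   [&-rule on 5]
8. ~q & ~r, u   [&-rule on 5]
9. ~r, u   [&-rule on 8]
10. ~p, u   [~&-rule on 6 (branches; this branch)]
Accessibility: uRu
The negation has an open branch (countermodel exists).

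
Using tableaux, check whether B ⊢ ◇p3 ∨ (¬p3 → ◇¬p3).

Tableau for the negation ¬(◇p3 ∨ (¬p3 → ◇¬p3)):
1. ¬(◇p3 ∨ (¬p3 → ◇¬p3)), w0
2. ¬◇p3, w0
3. ¬(¬p3 → ◇¬p3), w0
4. ¬p3, w0
5. ¬◇¬p3, w0
6. p3, w0
Accessibility: w0Rw0
Branch closes: p3 and ¬p3 both at w0.
Every branch of the negation's tableau closes; the branch above is one of them.

Valid in B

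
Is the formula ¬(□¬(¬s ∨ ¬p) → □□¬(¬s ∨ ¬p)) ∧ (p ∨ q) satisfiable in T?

Satisfiable

1. ¬(□¬(¬s ∨ ¬p) → □□¬(¬s ∨ ¬p)) ∧ (p ∨ q), u
2. ¬(□¬(¬s ∨ ¬p) → □□¬(¬s ∨ ¬p)), u
3. p ∨ q, u
4. □¬(¬s ∨ ¬p), u
5. ¬□□¬(¬s ∨ ¬p), u
6. ¬(¬s ∨ ¬p), u
7. s, u
8. p, u
9. q, u
10. ¬□¬(¬s ∨ ¬p), v
11. ¬(¬s ∨ ¬p), v
12. s, v
13. p, v
14. ¬s ∨ ¬p, w
15. ¬p, w
Accessibility: uRu, uRv, vRv, vRw, wRw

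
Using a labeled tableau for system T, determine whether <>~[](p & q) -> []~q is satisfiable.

1. <>~[](p & q) -> []~q, 0
2. []~q, 0   [->-rule on 1 (branches; this branch)]
3. ~q, 0   [[]-rule on 2 via 0R0]
Accessibility: 0R0

Satisfiable (open branch found)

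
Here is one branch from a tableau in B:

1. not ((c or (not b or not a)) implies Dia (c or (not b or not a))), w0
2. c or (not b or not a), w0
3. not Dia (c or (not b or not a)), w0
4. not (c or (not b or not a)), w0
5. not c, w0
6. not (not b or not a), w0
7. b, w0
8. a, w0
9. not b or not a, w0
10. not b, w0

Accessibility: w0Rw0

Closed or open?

Both b and not b appear at w0.

Yes, closed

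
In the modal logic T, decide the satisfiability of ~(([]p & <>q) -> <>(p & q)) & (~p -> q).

Unsatisfiable

1. ~(([]p & <>q) -> <>(p & q)) & (~p -> q), u
2. ~(([]p & <>q) -> <>(p & q)), u
3. ~p -> q, u
4. []p & <>q, u
5. ~<>(p & q), u
6. []p, u
7. <>q, u
8. ~(p & q), u
9. p, u
10. ~q, u
11. q, v
12. ~(p & q), v
13. p, v
14. ~q, v
Accessibility: uRu, uRv, vRv
Branch closes: q and ~q both at v.
All branches of the tableau close; one closing branch shown above.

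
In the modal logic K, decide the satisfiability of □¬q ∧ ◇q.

1. □¬q ∧ ◇q, w0
2. □¬q, w0
3. ◇q, w0
4. q, w1
5. ¬q, w1
Accessibility: w0Rw1
Branch closes: q and ¬q both at w1.
All branches of the tableau close; one closing branch shown above.

Unsatisfiable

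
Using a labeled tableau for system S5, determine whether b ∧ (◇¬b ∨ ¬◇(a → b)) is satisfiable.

Satisfiable

1. b ∧ (◇¬b ∨ ¬◇(a → b)), u
2. b, u
3. ◇¬b ∨ ¬◇(a → b), u
4. ◇¬b, u
5. ¬b, v
Accessibility: uRu, uRv, vRu, vRv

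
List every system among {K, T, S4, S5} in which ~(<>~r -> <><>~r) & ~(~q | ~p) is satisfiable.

K

T-tableau for the formula:
1. ~(<>~r -> <><>~r) & ~(~q | ~p), u
2. ~(<>~r -> <><>~r), u
3. ~(~q | ~p), u
4. <>~r, u
5. ~<><>~r, u
6. q, u
7. p, u
8. ~<>~r, u
9. r, u
10. ~r, v
11. ~<>~r, v
12. r, v
Accessibility: uRu, uRv, vRv
Branch closes: r and ~r both at v.
Every branch closes (one shown): unsatisfiable in T, hence also in S4, S5 (every S4/S5-frame is a T-frame).
K-tableau for the formula:
1. ~(<>~r -> <><>~r) & ~(~q | ~p), u
2. ~(<>~r -> <><>~r), u
3. ~(~q | ~p), u
4. <>~r, u
5. ~<><>~r, u
6. q, u
7. p, u
8. ~r, v
9. ~<>~r, v
Accessibility: uRv
Complete open branch: satisfiable in K.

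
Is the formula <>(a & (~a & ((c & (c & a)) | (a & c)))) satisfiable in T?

No, unsatisfiable

1. <>(a & (~a & ((c & (c & a)) | (a & c)))), u
2. a & (~a & ((c & (c & a)) | (a & c))), v   [<>-rule on 1: fresh world v, uRv]
3. a, v   [&-rule on 2]
4. ~a & ((c & (c & a)) | (a & c)), v   [&-rule on 2]
5. ~a, v   [&-rule on 4]
6. (c & (c & a)) | (a & c), v   [&-rule on 4]
Accessibility: uRu, uRv, vRv
Branch closes: a and ~a both at v.
(One branch shown.) All branches close.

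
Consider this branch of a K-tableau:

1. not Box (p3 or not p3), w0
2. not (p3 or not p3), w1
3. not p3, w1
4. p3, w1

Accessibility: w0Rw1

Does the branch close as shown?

Both p3 and not p3 appear at w1.

Closed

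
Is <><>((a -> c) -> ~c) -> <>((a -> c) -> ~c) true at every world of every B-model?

Tableau for the negation ~(<><>((a -> c) -> ~c) -> <>((a -> c) -> ~c)):
1. ~(<><>((a -> c) -> ~c) -> <>((a -> c) -> ~c)), w0
2. <><>((a -> c) -> ~c), w0
3. ~<>((a -> c) -> ~c), w0
4. ~((a -> c) -> ~c), w0
5. a -> c, w0
6. c, w0
7. <>((a -> c) -> ~c), w1
8. ~((a -> c) -> ~c), w1
9. a -> c, w1
10. c, w1
11. (a -> c) -> ~c, w2
12. ~c, w2
Accessibility: w0Rw0, w0Rw1, w1Rw0, w1Rw1, w1Rw2, w2Rw1, w2Rw2
The negation has an open branch (countermodel exists).

Not valid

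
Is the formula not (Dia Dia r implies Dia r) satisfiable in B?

1. not (Dia Dia r implies Dia r), 0
2. Dia Dia r, 0
3. not Dia r, 0
4. not r, 0
5. Dia r, 1
6. not r, 1
7. r, 2
Accessibility: 0R0, 0R1, 1R0, 1R1, 1R2, 2R1, 2R2

Yes, satisfiable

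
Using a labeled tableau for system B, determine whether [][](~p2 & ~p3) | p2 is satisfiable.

Yes, satisfiable

1. [][](~p2 & ~p3) | p2, 0
2. p2, 0
Accessibility: 0R0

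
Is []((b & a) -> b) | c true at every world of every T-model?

Valid in T

Tableau for the negation ~([]((b & a) -> b) | c):
1. ~([]((b & a) -> b) | c), u
2. ~[]((b & a) -> b), u   [~|-rule on 1]
3. ~c, u   [~|-rule on 1]
4. ~((b & a) -> b), v   [~[]-rule on 2: fresh world v, uRv]
5. b & a, v   [~->-rule on 4]
6. ~b, v   [~->-rule on 4]
7. b, v   [&-rule on 5]
8. a, v   [&-rule on 5]
Accessibility: uRu, uRv, vRv
Branch closes: b and ~b both at v.
Every branch of the negation's tableau closes; the branch above is one of them.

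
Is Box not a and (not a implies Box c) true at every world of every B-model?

No, not valid

Tableau for the negation not (Box not a and (not a implies Box c)):
1. not (Box not a and (not a implies Box c)), w0
2. not (not a implies Box c), w0   [neg-and-rule on 1 (branches; this branch)]
3. not a, w0   [neg-implies-rule on 2]
4. not Box c, w0   [neg-implies-rule on 2]
5. not c, w1   [neg-Box-rule on 4: fresh world w1, w0Rw1]
Accessibility: w0Rw0, w0Rw1, w1Rw0, w1Rw1
The negation has an open branch (countermodel exists).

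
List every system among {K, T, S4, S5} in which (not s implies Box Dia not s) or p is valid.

S5

S5-tableau for the negation not ((not s implies Box Dia not s) or p):
1. not ((not s implies Box Dia not s) or p), u
2. not (not s implies Box Dia not s), u   [neg-or-rule on 1]
3. not p, u   [neg-or-rule on 1]
4. not s, u   [neg-implies-rule on 2]
5. not Box Dia not s, u   [neg-implies-rule on 2]
6. not Dia not s, v   [neg-Box-rule on 5: fresh world v, uRv]
7. s, u   [neg-Dia-rule on 6 via vRu]
Accessibility: uRu, uRv, vRu, vRv
Branch closes: s and not s both at u.
Every branch closes (one shown): valid in S5.
S4-tableau for the negation not ((not s implies Box Dia not s) or p):
1. not ((not s implies Box Dia not s) or p), u
2. not (not s implies Box Dia not s), u   [neg-or-rule on 1]
3. not p, u   [neg-or-rule on 1]
4. not s, u   [neg-implies-rule on 2]
5. not Box Dia not s, u   [neg-implies-rule on 2]
6. not Dia not s, v   [neg-Box-rule on 5: fresh world v, uRv]
7. s, v   [neg-Dia-rule on 6 via vRv]
Accessibility: uRu, uRv, vRv
Complete open branch: countermodel on an S4-frame, so not valid in S4, nor in K, T (the same frame is also a K-frame and a T-frame).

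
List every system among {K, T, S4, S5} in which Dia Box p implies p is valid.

S4-tableau for the negation not (Dia Box p implies p):
1. not (Dia Box p implies p), u
2. Dia Box p, u   [neg-implies-rule on 1]
3. not p, u   [neg-implies-rule on 1]
4. Box p, v   [Dia-rule on 2: fresh world v, uRv]
5. p, v   [Box-rule on 4 via vRv]
Accessibility: uRu, uRv, vRv
Complete open branch: countermodel on an S4-frame, so not valid in S4, nor in K, T (the same frame is also a K-frame and a T-frame).
S5-tableau for the negation not (Dia Box p implies p):
1. not (Dia Box p implies p), u
2. Dia Box p, u   [neg-implies-rule on 1]
3. not p, u   [neg-implies-rule on 1]
4. Box p, v   [Dia-rule on 2: fresh world v, uRv]
5. p, u   [Box-rule on 4 via vRu]
Accessibility: uRu, uRv, vRu, vRv
Branch closes: p and not p both at u.
Every branch closes (one shown): valid in S5.

S5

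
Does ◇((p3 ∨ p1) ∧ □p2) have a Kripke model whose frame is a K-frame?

1. ◇((p3 ∨ p1) ∧ □p2), 0
2. (p3 ∨ p1) ∧ □p2, 1
3. p3 ∨ p1, 1
4. □p2, 1
5. p1, 1
Accessibility: 0R1

Yes, satisfiable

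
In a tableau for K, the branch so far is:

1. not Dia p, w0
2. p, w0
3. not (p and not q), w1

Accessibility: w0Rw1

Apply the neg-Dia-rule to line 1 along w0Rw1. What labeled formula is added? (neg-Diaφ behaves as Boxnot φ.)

neg-Diaφ behaves as Boxnot φ: propagate the negated body to each accessible world.

not p, w1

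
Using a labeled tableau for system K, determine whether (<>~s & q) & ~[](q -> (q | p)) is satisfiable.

1. (<>~s & q) & ~[](q -> (q | p)), w0
2. <>~s & q, w0
3. ~[](q -> (q | p)), w0
4. <>~s, w0
5. q, w0
6. ~(q -> (q | p)), w1
7. q, w1
8. ~(q | p), w1
9. ~q, w1
10. ~p, w1
Accessibility: w0Rw1
Branch closes: q and ~q both at w1.
All branches of the tableau close; one closing branch shown above.

Unsatisfiable (every branch closes)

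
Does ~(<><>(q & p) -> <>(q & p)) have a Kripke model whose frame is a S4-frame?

Unsatisfiable

1. ~(<><>(q & p) -> <>(q & p)), u
2. <><>(q & p), u
3. ~<>(q & p), u
4. ~(q & p), u
5. ~p, u
6. <>(q & p), v
7. ~(q & p), v
8. ~p, v
9. q & p, w
10. q, w
11. p, w
12. ~(q & p), w
13. ~p, w
Accessibility: uRu, uRv, uRw, vRv, vRw, wRw
Branch closes: p and ~p both at w.
(One branch shown.) All branches close.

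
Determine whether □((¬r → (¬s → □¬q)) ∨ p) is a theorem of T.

Tableau for the negation ¬□((¬r → (¬s → □¬q)) ∨ p):
1. ¬□((¬r → (¬s → □¬q)) ∨ p), u
2. ¬((¬r → (¬s → □¬q)) ∨ p), v   [¬□-rule on 1: fresh world v, uRv]
3. ¬(¬r → (¬s → □¬q)), v   [¬∨-rule on 2]
4. ¬p, v   [¬∨-rule on 2]
5. ¬r, v   [¬→-rule on 3]
6. ¬(¬s → □¬q), v   [¬→-rule on 3]
7. ¬s, v   [¬→-rule on 6]
8. ¬□¬q, v   [¬→-rule on 6]
9. q, w   [¬□-rule on 8: fresh world w, vRw]
Accessibility: uRu, uRv, vRv, vRw, wRw
The negation has an open branch (countermodel exists).

Not valid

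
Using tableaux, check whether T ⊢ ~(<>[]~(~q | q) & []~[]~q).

Yes, valid

Tableau for the negation <>[]~(~q | q) & []~[]~q:
1. <>[]~(~q | q) & []~[]~q, 0
2. <>[]~(~q | q), 0
3. []~[]~q, 0
4. ~[]~q, 0
5. []~(~q | q), 1
6. ~[]~q, 1
7. ~(~q | q), 1
8. q, 1
9. ~q, 1
Accessibility: 0R0, 0R1, 1R1
Branch closes: q and ~q both at 1.
All branches of the negation close; one closing branch shown above.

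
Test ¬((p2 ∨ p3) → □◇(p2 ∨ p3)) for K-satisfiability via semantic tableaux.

1. ¬((p2 ∨ p3) → □◇(p2 ∨ p3)), u
2. p2 ∨ p3, u   [¬→-rule on 1]
3. ¬□◇(p2 ∨ p3), u   [¬→-rule on 1]
4. p3, u   [∨-rule on 2 (branches; this branch)]
5. ¬◇(p2 ∨ p3), v   [¬□-rule on 3: fresh world v, uRv]
Accessibility: uRv

Satisfiable (open branch found)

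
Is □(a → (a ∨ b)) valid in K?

Yes, valid

Tableau for the negation ¬□(a → (a ∨ b)):
1. ¬□(a → (a ∨ b)), 0
2. ¬(a → (a ∨ b)), 1   [¬□-rule on 1: fresh world 1, 0R1]
3. a, 1   [¬→-rule on 2]
4. ¬(a ∨ b), 1   [¬→-rule on 2]
5. ¬a, 1   [¬∨-rule on 4]
6. ¬b, 1   [¬∨-rule on 4]
Accessibility: 0R1
Branch closes: a and ¬a both at 1.
All branches of the negation close; one closing branch shown above.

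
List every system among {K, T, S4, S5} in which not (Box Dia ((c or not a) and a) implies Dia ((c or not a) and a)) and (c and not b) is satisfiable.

T-tableau for the formula:
1. not (Box Dia ((c or not a) and a) implies Dia ((c or not a) and a)) and (c and not b), w0
2. not (Box Dia ((c or not a) and a) implies Dia ((c or not a) and a)), w0   [and-rule on 1]
3. c and not b, w0   [and-rule on 1]
4. Box Dia ((c or not a) and a), w0   [neg-implies-rule on 2]
5. not Dia ((c or not a) and a), w0   [neg-implies-rule on 2]
6. c, w0   [and-rule on 3]
7. not b, w0   [and-rule on 3]
8. Dia ((c or not a) and a), w0   [Box-rule on 4 via w0Rw0]
9. not ((c or not a) and a), w0   [neg-Dia-rule on 5 via w0Rw0]
10. not a, w0   [neg-and-rule on 9 (branches; this branch)]
11. (c or not a) and a, w1   [Dia-rule on 8: fresh world w1, w0Rw1]
12. c or not a, w1   [and-rule on 11]
13. a, w1   [and-rule on 11]
14. Dia ((c or not a) and a), w1   [Box-rule on 4 via w0Rw1]
15. not ((c or not a) and a), w1   [neg-Dia-rule on 5 via w0Rw1]
16. c, w1   [or-rule on 12 (branches; this branch)]
17. not (c or not a), w1   [neg-and-rule on 15 (branches; this branch)]
18. not c, w1   [neg-or-rule on 17]
Accessibility: w0Rw0, w0Rw1, w1Rw1
Branch closes: c and not c both at w1.
Every branch closes (one shown): unsatisfiable in T, hence also in S4, S5 (every S4/S5-frame is a T-frame).
K-tableau for the formula:
1. not (Box Dia ((c or not a) and a) implies Dia ((c or not a) and a)) and (c and not b), w0
2. not (Box Dia ((c or not a) and a) implies Dia ((c or not a) and a)), w0   [and-rule on 1]
3. c and not b, w0   [and-rule on 1]
4. Box Dia ((c or not a) and a), w0   [neg-implies-rule on 2]
5. not Dia ((c or not a) and a), w0   [neg-implies-rule on 2]
6. c, w0   [and-rule on 3]
7. not b, w0   [and-rule on 3]
Complete open branch: satisfiable in K.

K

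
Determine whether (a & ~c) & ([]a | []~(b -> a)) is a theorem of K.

Tableau for the negation ~((a & ~c) & ([]a | []~(b -> a))):
1. ~((a & ~c) & ([]a | []~(b -> a))), 0
2. ~([]a | []~(b -> a)), 0
3. ~[]a, 0
4. ~[]~(b -> a), 0
5. ~a, 1
6. b -> a, 2
7. a, 2
Accessibility: 0R1, 0R2
The negation has an open branch (countermodel exists).

Invalid (countermodel exists)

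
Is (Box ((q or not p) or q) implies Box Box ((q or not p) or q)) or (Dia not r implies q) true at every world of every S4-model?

Tableau for the negation not ((Box ((q or not p) or q) implies Box Box ((q or not p) or q)) or (Dia not r implies q)):
1. not ((Box ((q or not p) or q) implies Box Box ((q or not p) or q)) or (Dia not r implies q)), u
2. not (Box ((q or not p) or q) implies Box Box ((q or not p) or q)), u
3. not (Dia not r implies q), u
4. Box ((q or not p) or q), u
5. not Box Box ((q or not p) or q), u
6. Dia not r, u
7. not q, u
8. (q or not p) or q, u
9. q or not p, u
10. not p, u
11. not Box ((q or not p) or q), v
12. (q or not p) or q, v
13. q or not p, v
14. not p, v
15. not r, w
16. (q or not p) or q, w
17. q or not p, w
18. not p, w
19. not ((q or not p) or q), x
20. not (q or not p), x
21. not q, x
22. p, x
23. (q or not p) or q, x
24. q or not p, x
25. not p, x
Accessibility: uRu, uRv, uRw, uRx, vRv, vRx, wRw, xRx
Branch closes: p and not p both at x.
Every branch of the negation's tableau closes; the branch above is one of them.

Valid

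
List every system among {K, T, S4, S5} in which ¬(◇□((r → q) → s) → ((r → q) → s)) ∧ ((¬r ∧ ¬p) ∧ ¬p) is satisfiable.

K, T, S4

S4-tableau for the formula:
1. ¬(◇□((r → q) → s) → ((r → q) → s)) ∧ ((¬r ∧ ¬p) ∧ ¬p), w0
2. ¬(◇□((r → q) → s) → ((r → q) → s)), w0
3. (¬r ∧ ¬p) ∧ ¬p, w0
4. ◇□((r → q) → s), w0
5. ¬((r → q) → s), w0
6. ¬r ∧ ¬p, w0
7. ¬p, w0
8. r → q, w0
9. ¬s, w0
10. ¬r, w0
11. q, w0
12. □((r → q) → s), w1
13. (r → q) → s, w1
14. s, w1
Accessibility: w0Rw0, w0Rw1, w1Rw1
Complete open branch: satisfiable in S4, hence also in K, T (this S4-model is also a K-model and a T-model).
S5-tableau for the formula:
1. ¬(◇□((r → q) → s) → ((r → q) → s)) ∧ ((¬r ∧ ¬p) ∧ ¬p), w0
2. ¬(◇□((r → q) → s) → ((r → q) → s)), w0
3. (¬r ∧ ¬p) ∧ ¬p, w0
4. ◇□((r → q) → s), w0
5. ¬((r → q) → s), w0
6. ¬r ∧ ¬p, w0
7. ¬p, w0
8. r → q, w0
9. ¬s, w0
10. ¬r, w0
11. q, w0
12. □((r → q) → s), w1
13. (r → q) → s, w0
14. (r → q) → s, w1
15. ¬(r → q), w0
16. r, w0
17. ¬q, w0
Accessibility: w0Rw0, w0Rw1, w1Rw0, w1Rw1
Branch closes: r and ¬r both at w0.
Every branch closes (one shown): unsatisfiable in S5.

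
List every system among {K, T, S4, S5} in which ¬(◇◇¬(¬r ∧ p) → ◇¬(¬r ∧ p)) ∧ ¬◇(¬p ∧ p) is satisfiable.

T-tableau for the formula:
1. ¬(◇◇¬(¬r ∧ p) → ◇¬(¬r ∧ p)) ∧ ¬◇(¬p ∧ p), 0
2. ¬(◇◇¬(¬r ∧ p) → ◇¬(¬r ∧ p)), 0   [∧-rule on 1]
3. ¬◇(¬p ∧ p), 0   [∧-rule on 1]
4. ◇◇¬(¬r ∧ p), 0   [¬→-rule on 2]
5. ¬◇¬(¬r ∧ p), 0   [¬→-rule on 2]
6. ¬(¬p ∧ p), 0   [¬◇-rule on 3 via 0R0]
7. ¬r ∧ p, 0   [¬◇-rule on 5 via 0R0]
8. ¬r, 0   [∧-rule on 7]
9. p, 0   [∧-rule on 7]
10. ◇¬(¬r ∧ p), 1   [◇-rule on 4: fresh world 1, 0R1]
11. ¬(¬p ∧ p), 1   [¬◇-rule on 3 via 0R1]
12. ¬r ∧ p, 1   [¬◇-rule on 5 via 0R1]
13. ¬r, 1   [∧-rule on 12]
14. p, 1   [∧-rule on 12]
15. ¬(¬r ∧ p), 2   [◇-rule on 10: fresh world 2, 1R2]
16. ¬p, 2   [¬∧-rule on 15 (branches; this branch)]
Accessibility: 0R0, 0R1, 1R1, 1R2, 2R2
Complete open branch: satisfiable in T, hence also in K (this T-model is also a K-model).
S4-tableau for the formula:
1. ¬(◇◇¬(¬r ∧ p) → ◇¬(¬r ∧ p)) ∧ ¬◇(¬p ∧ p), 0
2. ¬(◇◇¬(¬r ∧ p) → ◇¬(¬r ∧ p)), 0   [∧-rule on 1]
3. ¬◇(¬p ∧ p), 0   [∧-rule on 1]
4. ◇◇¬(¬r ∧ p), 0   [¬→-rule on 2]
5. ¬◇¬(¬r ∧ p), 0   [¬→-rule on 2]
6. ¬(¬p ∧ p), 0   [¬◇-rule on 3 via 0R0]
7. ¬r ∧ p, 0   [¬◇-rule on 5 via 0R0]
8. ¬r, 0   [∧-rule on 7]
9. p, 0   [∧-rule on 7]
10. ◇¬(¬r ∧ p), 1   [◇-rule on 4: fresh world 1, 0R1]
11. ¬(¬p ∧ p), 1   [¬◇-rule on 3 via 0R1]
12. ¬r ∧ p, 1   [¬◇-rule on 5 via 0R1]
13. ¬r, 1   [∧-rule on 12]
14. p, 1   [∧-rule on 12]
15. ¬(¬r ∧ p), 2   [◇-rule on 10: fresh world 2, 1R2]
16. ¬(¬p ∧ p), 2   [¬◇-rule on 3 via 0R2]
17. ¬r ∧ p, 2   [¬◇-rule on 5 via 0R2]
18. ¬r, 2   [∧-rule on 17]
19. p, 2   [∧-rule on 17]
20. ¬p, 2   [¬∧-rule on 15 (branches; this branch)]
Accessibility: 0R0, 0R1, 0R2, 1R1, 1R2, 2R2
Branch closes: p and ¬p both at 2.
Every branch closes (one shown): unsatisfiable in S4, hence also in S5 (every S5-frame is an S4-frame).

K, T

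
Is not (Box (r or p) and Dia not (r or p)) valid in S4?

Tableau for the negation Box (r or p) and Dia not (r or p):
1. Box (r or p) and Dia not (r or p), 0
2. Box (r or p), 0
3. Dia not (r or p), 0
4. r or p, 0
5. p, 0
6. not (r or p), 1
7. not r, 1
8. not p, 1
9. r or p, 1
10. p, 1
Accessibility: 0R0, 0R1, 1R1
Branch closes: p and not p both at 1.
Every branch of the negation's tableau closes; the branch above is one of them.

Valid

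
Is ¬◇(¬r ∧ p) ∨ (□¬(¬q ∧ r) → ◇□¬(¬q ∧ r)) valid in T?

Valid in T

Tableau for the negation ¬(¬◇(¬r ∧ p) ∨ (□¬(¬q ∧ r) → ◇□¬(¬q ∧ r))):
1. ¬(¬◇(¬r ∧ p) ∨ (□¬(¬q ∧ r) → ◇□¬(¬q ∧ r))), w0
2. ◇(¬r ∧ p), w0
3. ¬(□¬(¬q ∧ r) → ◇□¬(¬q ∧ r)), w0
4. □¬(¬q ∧ r), w0
5. ¬◇□¬(¬q ∧ r), w0
6. ¬(¬q ∧ r), w0
7. ¬□¬(¬q ∧ r), w0
8. ¬r, w0
9. ¬r ∧ p, w1
10. ¬r, w1
11. p, w1
12. ¬(¬q ∧ r), w1
13. ¬□¬(¬q ∧ r), w1
14. ¬q ∧ r, w2
15. ¬q, w2
16. r, w2
17. ¬(¬q ∧ r), w2
18. ¬□¬(¬q ∧ r), w2
19. ¬r, w2
Accessibility: w0Rw0, w0Rw1, w0Rw2, w1Rw1, w2Rw2
Branch closes: r and ¬r both at w2.
Every branch of the negation's tableau closes; the branch above is one of them.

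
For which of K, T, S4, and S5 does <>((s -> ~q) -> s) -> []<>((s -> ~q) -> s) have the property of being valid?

S4-tableau for the negation ~(<>((s -> ~q) -> s) -> []<>((s -> ~q) -> s)):
1. ~(<>((s -> ~q) -> s) -> []<>((s -> ~q) -> s)), 0
2. <>((s -> ~q) -> s), 0
3. ~[]<>((s -> ~q) -> s), 0
4. (s -> ~q) -> s, 1
5. s, 1
6. ~<>((s -> ~q) -> s), 2
7. ~((s -> ~q) -> s), 2
8. s -> ~q, 2
9. ~s, 2
10. ~q, 2
Accessibility: 0R0, 0R1, 0R2, 1R1, 2R2
Complete open branch: countermodel on an S4-frame, so not valid in S4, nor in K, T (the same frame is also a K-frame and a T-frame).
S5-tableau for the negation ~(<>((s -> ~q) -> s) -> []<>((s -> ~q) -> s)):
1. ~(<>((s -> ~q) -> s) -> []<>((s -> ~q) -> s)), 0
2. <>((s -> ~q) -> s), 0
3. ~[]<>((s -> ~q) -> s), 0
4. (s -> ~q) -> s, 1
5. ~(s -> ~q), 1
6. s, 1
7. q, 1
8. ~<>((s -> ~q) -> s), 2
9. ~((s -> ~q) -> s), 0
10. s -> ~q, 0
11. ~s, 0
12. ~((s -> ~q) -> s), 1
13. s -> ~q, 1
14. ~s, 1
Accessibility: 0R0, 0R1, 0R2, 1R0, 1R1, 1R2, 2R0, 2R1, 2R2
Branch closes: s and ~s both at 1.
Every branch closes (one shown): valid in S5.

S5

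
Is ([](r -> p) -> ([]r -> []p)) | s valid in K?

Valid in K

Tableau for the negation ~(([](r -> p) -> ([]r -> []p)) | s):
1. ~(([](r -> p) -> ([]r -> []p)) | s), u
2. ~([](r -> p) -> ([]r -> []p)), u
3. ~s, u
4. [](r -> p), u
5. ~([]r -> []p), u
6. []r, u
7. ~[]p, u
8. ~p, v
9. r -> p, v
10. r, v
11. p, v
Accessibility: uRv
Branch closes: p and ~p both at v.
All branches of the negation close; one closing branch shown above.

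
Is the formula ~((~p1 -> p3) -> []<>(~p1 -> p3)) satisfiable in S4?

Yes, satisfiable

1. ~((~p1 -> p3) -> []<>(~p1 -> p3)), 0
2. ~p1 -> p3, 0
3. ~[]<>(~p1 -> p3), 0
4. p3, 0
5. ~<>(~p1 -> p3), 1
6. ~(~p1 -> p3), 1
7. ~p1, 1
8. ~p3, 1
Accessibility: 0R0, 0R1, 1R1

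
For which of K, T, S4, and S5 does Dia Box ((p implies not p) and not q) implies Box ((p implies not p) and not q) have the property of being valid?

S5-tableau for the negation not (Dia Box ((p implies not p) and not q) implies Box ((p implies not p) and not q)):
1. not (Dia Box ((p implies not p) and not q) implies Box ((p implies not p) and not q)), w0
2. Dia Box ((p implies not p) and not q), w0   [neg-implies-rule on 1]
3. not Box ((p implies not p) and not q), w0   [neg-implies-rule on 1]
4. Box ((p implies not p) and not q), w1   [Dia-rule on 2: fresh world w1, w0Rw1]
5. (p implies not p) and not q, w0   [Box-rule on 4 via w1Rw0]
6. p implies not p, w0   [and-rule on 5]
7. not q, w0   [and-rule on 5]
8. (p implies not p) and not q, w1   [Box-rule on 4 via w1Rw1]
9. p implies not p, w1   [and-rule on 8]
10. not q, w1   [and-rule on 8]
11. not p, w0   [implies-rule on 6 (branches; this branch)]
12. not p, w1   [implies-rule on 9 (branches; this branch)]
13. not ((p implies not p) and not q), w2   [neg-Box-rule on 3: fresh world w2, w0Rw2]
14. (p implies not p) and not q, w2   [Box-rule on 4 via w1Rw2]
15. p implies not p, w2   [and-rule on 14]
16. not q, w2   [and-rule on 14]
17. not (p implies not p), w2   [neg-and-rule on 13 (branches; this branch)]
18. p, w2   [neg-implies-rule on 17]
19. not p, w2   [implies-rule on 15 (branches; this branch)]
Accessibility: w0Rw0, w0Rw1, w0Rw2, w1Rw0, w1Rw1, w1Rw2, w2Rw0, w2Rw1, w2Rw2
Branch closes: p and not p both at w2.
Every branch closes (one shown): valid in S5.
S4-tableau for the negation not (Dia Box ((p implies not p) and not q) implies Box ((p implies not p) and not q)):
1. not (Dia Box ((p implies not p) and not q) implies Box ((p implies not p) and not q)), w0
2. Dia Box ((p implies not p) and not q), w0   [neg-implies-rule on 1]
3. not Box ((p implies not p) and not q), w0   [neg-implies-rule on 1]
4. Box ((p implies not p) and not q), w1   [Dia-rule on 2: fresh world w1, w0Rw1]
5. (p implies not p) and not q, w1   [Box-rule on 4 via w1Rw1]
6. p implies not p, w1   [and-rule on 5]
7. not q, w1   [and-rule on 5]
8. not p, w1   [implies-rule on 6 (branches; this branch)]
9. not ((p implies not p) and not q), w2   [neg-Box-rule on 3: fresh world w2, w0Rw2]
10. q, w2   [neg-and-rule on 9 (branches; this branch)]
Accessibility: w0Rw0, w0Rw1, w0Rw2, w1Rw1, w2Rw2
Complete open branch: countermodel on an S4-frame, so not valid in S4, nor in K, T (the same frame is also a K-frame and a T-frame).

S5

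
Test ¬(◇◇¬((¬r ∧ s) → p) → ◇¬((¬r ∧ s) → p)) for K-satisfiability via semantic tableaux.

Satisfiable

1. ¬(◇◇¬((¬r ∧ s) → p) → ◇¬((¬r ∧ s) → p)), 0
2. ◇◇¬((¬r ∧ s) → p), 0
3. ¬◇¬((¬r ∧ s) → p), 0
4. ◇¬((¬r ∧ s) → p), 1
5. (¬r ∧ s) → p, 1
6. p, 1
7. ¬((¬r ∧ s) → p), 2
8. ¬r ∧ s, 2
9. ¬p, 2
10. ¬r, 2
11. s, 2
Accessibility: 0R1, 1R2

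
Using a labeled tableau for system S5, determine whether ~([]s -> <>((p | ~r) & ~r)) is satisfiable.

Satisfiable

1. ~([]s -> <>((p | ~r) & ~r)), u
2. []s, u
3. ~<>((p | ~r) & ~r), u
4. s, u
5. ~((p | ~r) & ~r), u
6. r, u
Accessibility: uRu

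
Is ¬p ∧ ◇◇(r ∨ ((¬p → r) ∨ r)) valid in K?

No, not valid

Tableau for the negation ¬(¬p ∧ ◇◇(r ∨ ((¬p → r) ∨ r))):
1. ¬(¬p ∧ ◇◇(r ∨ ((¬p → r) ∨ r))), u
2. ¬◇◇(r ∨ ((¬p → r) ∨ r)), u
The negation has an open branch (countermodel exists).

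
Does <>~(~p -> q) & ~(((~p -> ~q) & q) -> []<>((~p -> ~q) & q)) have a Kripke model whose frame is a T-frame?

1. <>~(~p -> q) & ~(((~p -> ~q) & q) -> []<>((~p -> ~q) & q)), u
2. <>~(~p -> q), u   [&-rule on 1]
3. ~(((~p -> ~q) & q) -> []<>((~p -> ~q) & q)), u   [&-rule on 1]
4. (~p -> ~q) & q, u   [~->-rule on 3]
5. ~[]<>((~p -> ~q) & q), u   [~->-rule on 3]
6. ~p -> ~q, u   [&-rule on 4]
7. q, u   [&-rule on 4]
8. p, u   [->-rule on 6 (branches; this branch)]
9. ~(~p -> q), v   [<>-rule on 2: fresh world v, uRv]
10. ~p, v   [~->-rule on 9]
11. ~q, v   [~->-rule on 9]
12. ~<>((~p -> ~q) & q), w   [~[]-rule on 5: fresh world w, uRw]
13. ~((~p -> ~q) & q), w   [~<>-rule on 12 via wRw]
14. ~q, w   [~&-rule on 13 (branches; this branch)]
Accessibility: uRu, uRv, uRw, vRv, wRw

Satisfiable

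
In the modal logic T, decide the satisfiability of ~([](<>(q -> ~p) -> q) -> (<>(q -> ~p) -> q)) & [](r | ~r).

Unsatisfiable

1. ~([](<>(q -> ~p) -> q) -> (<>(q -> ~p) -> q)) & [](r | ~r), 0
2. ~([](<>(q -> ~p) -> q) -> (<>(q -> ~p) -> q)), 0
3. [](r | ~r), 0
4. [](<>(q -> ~p) -> q), 0
5. ~(<>(q -> ~p) -> q), 0
6. <>(q -> ~p), 0
7. ~q, 0
8. r | ~r, 0
9. <>(q -> ~p) -> q, 0
10. ~r, 0
11. ~<>(q -> ~p), 0
12. ~(q -> ~p), 0
13. q, 0
14. p, 0
Accessibility: 0R0
Branch closes: q and ~q both at 0.
(One branch shown.) All branches close.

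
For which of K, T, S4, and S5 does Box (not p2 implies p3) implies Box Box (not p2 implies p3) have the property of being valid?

S4, S5

T-tableau for the negation not (Box (not p2 implies p3) implies Box Box (not p2 implies p3)):
1. not (Box (not p2 implies p3) implies Box Box (not p2 implies p3)), u
2. Box (not p2 implies p3), u
3. not Box Box (not p2 implies p3), u
4. not p2 implies p3, u
5. p3, u
6. not Box (not p2 implies p3), v
7. not p2 implies p3, v
8. p3, v
9. not (not p2 implies p3), w
10. not p2, w
11. not p3, w
Accessibility: uRu, uRv, vRv, vRw, wRw
Complete open branch: countermodel on a T-frame, so not valid in T, nor in K (the same frame is also a K-frame).
S4-tableau for the negation not (Box (not p2 implies p3) implies Box Box (not p2 implies p3)):
1. not (Box (not p2 implies p3) implies Box Box (not p2 implies p3)), u
2. Box (not p2 implies p3), u
3. not Box Box (not p2 implies p3), u
4. not p2 implies p3, u
5. p3, u
6. not Box (not p2 implies p3), v
7. not p2 implies p3, v
8. p3, v
9. not (not p2 implies p3), w
10. not p2, w
11. not p3, w
12. not p2 implies p3, w
13. p3, w
Accessibility: uRu, uRv, uRw, vRv, vRw, wRw
Branch closes: p3 and not p3 both at w.
Every branch closes (one shown): valid in S4, hence also in S5 (every theorem of S4 is a theorem of S5).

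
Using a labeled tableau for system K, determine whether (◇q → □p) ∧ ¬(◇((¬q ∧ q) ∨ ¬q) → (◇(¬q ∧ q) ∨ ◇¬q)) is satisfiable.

1. (◇q → □p) ∧ ¬(◇((¬q ∧ q) ∨ ¬q) → (◇(¬q ∧ q) ∨ ◇¬q)), 0
2. ◇q → □p, 0   [∧-rule on 1]
3. ¬(◇((¬q ∧ q) ∨ ¬q) → (◇(¬q ∧ q) ∨ ◇¬q)), 0   [∧-rule on 1]
4. ◇((¬q ∧ q) ∨ ¬q), 0   [¬→-rule on 3]
5. ¬(◇(¬q ∧ q) ∨ ◇¬q), 0   [¬→-rule on 3]
6. ¬◇(¬q ∧ q), 0   [¬∨-rule on 5]
7. ¬◇¬q, 0   [¬∨-rule on 5]
8. □p, 0   [→-rule on 2 (branches; this branch)]
9. (¬q ∧ q) ∨ ¬q, 1   [◇-rule on 4: fresh world 1, 0R1]
10. ¬(¬q ∧ q), 1   [¬◇-rule on 6 via 0R1]
11. q, 1   [¬◇-rule on 7 via 0R1]
12. p, 1   [□-rule on 8 via 0R1]
13. ¬q ∧ q, 1   [∨-rule on 9 (branches; this branch)]
14. ¬q, 1   [∧-rule on 13]
Accessibility: 0R1
Branch closes: q and ¬q both at 1.
(One branch shown.) All branches close.

No, unsatisfiable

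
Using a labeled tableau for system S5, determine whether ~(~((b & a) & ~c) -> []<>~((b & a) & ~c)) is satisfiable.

1. ~(~((b & a) & ~c) -> []<>~((b & a) & ~c)), w0
2. ~((b & a) & ~c), w0
3. ~[]<>~((b & a) & ~c), w0
4. ~(b & a), w0
5. ~a, w0
6. ~<>~((b & a) & ~c), w1
7. (b & a) & ~c, w0
8. b & a, w0
9. ~c, w0
10. b, w0
11. a, w0
Accessibility: w0Rw0, w0Rw1, w1Rw0, w1Rw1
Branch closes: a and ~a both at w0.
All branches of the tableau close; one closing branch shown above.

Unsatisfiable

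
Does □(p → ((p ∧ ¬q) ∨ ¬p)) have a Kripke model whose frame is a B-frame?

1. □(p → ((p ∧ ¬q) ∨ ¬p)), w0
2. p → ((p ∧ ¬q) ∨ ¬p), w0
3. (p ∧ ¬q) ∨ ¬p, w0
4. ¬p, w0
Accessibility: w0Rw0

Yes, satisfiable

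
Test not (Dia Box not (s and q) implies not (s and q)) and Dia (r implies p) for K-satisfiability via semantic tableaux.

Yes, satisfiable

1. not (Dia Box not (s and q) implies not (s and q)) and Dia (r implies p), 0
2. not (Dia Box not (s and q) implies not (s and q)), 0   [and-rule on 1]
3. Dia (r implies p), 0   [and-rule on 1]
4. Dia Box not (s and q), 0   [neg-implies-rule on 2]
5. s and q, 0   [neg-implies-rule on 2]
6. s, 0   [and-rule on 5]
7. q, 0   [and-rule on 5]
8. r implies p, 1   [Dia-rule on 3: fresh world 1, 0R1]
9. p, 1   [implies-rule on 8 (branches; this branch)]
10. Box not (s and q), 2   [Dia-rule on 4: fresh world 2, 0R2]
Accessibility: 0R1, 0R2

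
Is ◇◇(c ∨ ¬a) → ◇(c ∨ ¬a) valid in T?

Tableau for the negation ¬(◇◇(c ∨ ¬a) → ◇(c ∨ ¬a)):
1. ¬(◇◇(c ∨ ¬a) → ◇(c ∨ ¬a)), 0
2. ◇◇(c ∨ ¬a), 0
3. ¬◇(c ∨ ¬a), 0
4. ¬(c ∨ ¬a), 0
5. ¬c, 0
6. a, 0
7. ◇(c ∨ ¬a), 1
8. ¬(c ∨ ¬a), 1
9. ¬c, 1
10. a, 1
11. c ∨ ¬a, 2
12. ¬a, 2
Accessibility: 0R0, 0R1, 1R1, 1R2, 2R2
The negation has an open branch (countermodel exists).

Not valid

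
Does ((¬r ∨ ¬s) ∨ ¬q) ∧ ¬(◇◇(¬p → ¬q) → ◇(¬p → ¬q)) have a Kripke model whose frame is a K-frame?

1. ((¬r ∨ ¬s) ∨ ¬q) ∧ ¬(◇◇(¬p → ¬q) → ◇(¬p → ¬q)), u
2. (¬r ∨ ¬s) ∨ ¬q, u   [∧-rule on 1]
3. ¬(◇◇(¬p → ¬q) → ◇(¬p → ¬q)), u   [∧-rule on 1]
4. ◇◇(¬p → ¬q), u   [¬→-rule on 3]
5. ¬◇(¬p → ¬q), u   [¬→-rule on 3]
6. ¬q, u   [∨-rule on 2 (branches; this branch)]
7. ◇(¬p → ¬q), v   [◇-rule on 4: fresh world v, uRv]
8. ¬(¬p → ¬q), v   [¬◇-rule on 5 via uRv]
9. ¬p, v   [¬→-rule on 8]
10. q, v   [¬→-rule on 8]
11. ¬p → ¬q, w   [◇-rule on 7: fresh world w, vRw]
12. ¬q, w   [→-rule on 11 (branches; this branch)]
Accessibility: uRv, vRw

Satisfiable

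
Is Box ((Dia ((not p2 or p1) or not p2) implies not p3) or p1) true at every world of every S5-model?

Not valid

Tableau for the negation not Box ((Dia ((not p2 or p1) or not p2) implies not p3) or p1):
1. not Box ((Dia ((not p2 or p1) or not p2) implies not p3) or p1), 0
2. not ((Dia ((not p2 or p1) or not p2) implies not p3) or p1), 1
3. not (Dia ((not p2 or p1) or not p2) implies not p3), 1
4. not p1, 1
5. Dia ((not p2 or p1) or not p2), 1
6. p3, 1
7. (not p2 or p1) or not p2, 2
8. not p2, 2
Accessibility: 0R0, 0R1, 0R2, 1R0, 1R1, 1R2, 2R0, 2R1, 2R2
The negation has an open branch (countermodel exists).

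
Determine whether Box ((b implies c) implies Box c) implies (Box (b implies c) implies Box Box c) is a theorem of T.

Valid in T

Tableau for the negation not (Box ((b implies c) implies Box c) implies (Box (b implies c) implies Box Box c)):
1. not (Box ((b implies c) implies Box c) implies (Box (b implies c) implies Box Box c)), u
2. Box ((b implies c) implies Box c), u
3. not (Box (b implies c) implies Box Box c), u
4. Box (b implies c), u
5. not Box Box c, u
6. (b implies c) implies Box c, u
7. b implies c, u
8. Box c, u
9. c, u
10. not Box c, v
11. (b implies c) implies Box c, v
12. b implies c, v
13. c, v
14. Box c, v
15. not c, w
16. c, w
Accessibility: uRu, uRv, vRv, vRw, wRw
Branch closes: c and not c both at w.
All branches of the negation close; one closing branch shown above.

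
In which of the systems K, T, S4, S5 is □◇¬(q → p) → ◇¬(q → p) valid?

T, S4, S5

T-tableau for the negation ¬(□◇¬(q → p) → ◇¬(q → p)):
1. ¬(□◇¬(q → p) → ◇¬(q → p)), w0
2. □◇¬(q → p), w0
3. ¬◇¬(q → p), w0
4. ◇¬(q → p), w0
5. q → p, w0
6. p, w0
7. ¬(q → p), w1
8. q, w1
9. ¬p, w1
10. ◇¬(q → p), w1
11. q → p, w1
12. p, w1
Accessibility: w0Rw0, w0Rw1, w1Rw1
Branch closes: p and ¬p both at w1.
Every branch closes (one shown): valid in T, hence also in S4, S5 (every theorem of T is a theorem of S4 and S5).
K-tableau for the negation ¬(□◇¬(q → p) → ◇¬(q → p)):
1. ¬(□◇¬(q → p) → ◇¬(q → p)), w0
2. □◇¬(q → p), w0
3. ¬◇¬(q → p), w0
Complete open branch: countermodel on a K-frame, so not valid in K.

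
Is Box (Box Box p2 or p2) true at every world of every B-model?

Tableau for the negation not Box (Box Box p2 or p2):
1. not Box (Box Box p2 or p2), w0
2. not (Box Box p2 or p2), w1
3. not Box Box p2, w1
4. not p2, w1
5. not Box p2, w2
6. not p2, w3
Accessibility: w0Rw0, w0Rw1, w1Rw0, w1Rw1, w1Rw2, w2Rw1, w2Rw2, w2Rw3, w3Rw2, w3Rw3
The negation has an open branch (countermodel exists).

No, not valid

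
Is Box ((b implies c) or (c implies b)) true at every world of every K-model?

Tableau for the negation not Box ((b implies c) or (c implies b)):
1. not Box ((b implies c) or (c implies b)), 0
2. not ((b implies c) or (c implies b)), 1
3. not (b implies c), 1
4. not (c implies b), 1
5. b, 1
6. not c, 1
7. c, 1
8. not b, 1
Accessibility: 0R1
Branch closes: c and not c both at 1.
All branches of the negation close; one closing branch shown above.

Valid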